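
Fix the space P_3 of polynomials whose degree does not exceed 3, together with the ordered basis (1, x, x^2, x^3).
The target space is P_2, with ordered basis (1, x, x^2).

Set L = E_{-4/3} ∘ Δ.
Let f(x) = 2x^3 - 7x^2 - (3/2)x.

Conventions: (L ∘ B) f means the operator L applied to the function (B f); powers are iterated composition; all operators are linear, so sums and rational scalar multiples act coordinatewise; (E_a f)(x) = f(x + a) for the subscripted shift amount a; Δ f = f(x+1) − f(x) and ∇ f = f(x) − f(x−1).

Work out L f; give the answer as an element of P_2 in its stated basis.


Δ f = 6x^2 - 8x - 13/2
E_{-4/3} Δ f = 6x^2 - 24x + 89/6

the result is g(x) = 6x^2 - 24x + 89/6


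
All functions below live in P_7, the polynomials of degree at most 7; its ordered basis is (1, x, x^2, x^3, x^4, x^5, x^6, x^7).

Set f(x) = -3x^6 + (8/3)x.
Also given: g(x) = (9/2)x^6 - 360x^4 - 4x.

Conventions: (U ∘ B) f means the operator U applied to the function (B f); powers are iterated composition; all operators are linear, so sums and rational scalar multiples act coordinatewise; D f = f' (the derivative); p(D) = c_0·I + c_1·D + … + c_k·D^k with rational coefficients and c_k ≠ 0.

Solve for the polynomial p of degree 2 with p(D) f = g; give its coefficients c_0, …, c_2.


D^0 f = -3x^6 + (8/3)x
D^1 f = -18x^5 + 8/3
D^2 f = -90x^4
matching coefficients of g against c_0 f + c_1 Df + … from the top degree down determines the c_i
solution: c_0 = -3/2, c_1 = 0, c_2 = 4

c_0 = -3/2, c_1 = 0, c_2 = 4


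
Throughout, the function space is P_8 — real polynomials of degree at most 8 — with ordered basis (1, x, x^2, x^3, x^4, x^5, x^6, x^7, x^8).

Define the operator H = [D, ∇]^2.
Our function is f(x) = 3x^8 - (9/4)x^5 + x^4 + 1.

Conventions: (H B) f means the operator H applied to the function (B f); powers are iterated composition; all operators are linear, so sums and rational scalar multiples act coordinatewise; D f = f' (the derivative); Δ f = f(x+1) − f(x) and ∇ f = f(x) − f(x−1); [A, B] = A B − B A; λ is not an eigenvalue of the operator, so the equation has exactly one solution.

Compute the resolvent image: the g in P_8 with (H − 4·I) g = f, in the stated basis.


the result is g(x) = -(3/4)x^8 + (9/16)x^5 - (1/4)x^4 - 1/4

write g with unknown coordinates in the stated basis and equate coefficients in (H − 4·I) g = f
solving from the highest basis element down gives g = -(3/4)x^8 + (9/16)x^5 - (1/4)x^4 - 1/4
check: H g = 0
so H g − 4·g = 3x^8 - (9/4)x^5 + x^4 + 1 = f ✓


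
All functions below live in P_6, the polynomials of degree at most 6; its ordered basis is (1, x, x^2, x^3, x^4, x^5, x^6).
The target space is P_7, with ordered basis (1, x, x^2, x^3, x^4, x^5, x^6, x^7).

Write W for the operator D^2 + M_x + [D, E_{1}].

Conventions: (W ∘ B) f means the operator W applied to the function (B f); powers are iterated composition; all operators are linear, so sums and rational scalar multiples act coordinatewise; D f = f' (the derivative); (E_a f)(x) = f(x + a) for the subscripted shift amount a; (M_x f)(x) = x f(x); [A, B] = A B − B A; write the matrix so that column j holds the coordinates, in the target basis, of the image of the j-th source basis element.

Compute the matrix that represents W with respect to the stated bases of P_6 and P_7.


image of 1: x
image of x: x^2
image of x^2: x^3 + 2
image of x^3: x^4 + 6x
image of x^4: x^5 + 12x^2
image of x^5: x^6 + 20x^3
image of x^6: x^7 + 30x^4
each image's coordinates form column j of the matrix

the matrix is [[0, 0, 2, 0, 0, 0, 0]; [1, 0, 0, 6, 0, 0, 0]; [0, 1, 0, 0, 12, 0, 0]; [0, 0, 1, 0, 0, 20, 0]; [0, 0, 0, 1, 0, 0, 30]; [0, 0, 0, 0, 1, 0, 0]; [0, 0, 0, 0, 0, 1, 0]; [0, 0, 0, 0, 0, 0, 1]] (rows listed top to bottom)


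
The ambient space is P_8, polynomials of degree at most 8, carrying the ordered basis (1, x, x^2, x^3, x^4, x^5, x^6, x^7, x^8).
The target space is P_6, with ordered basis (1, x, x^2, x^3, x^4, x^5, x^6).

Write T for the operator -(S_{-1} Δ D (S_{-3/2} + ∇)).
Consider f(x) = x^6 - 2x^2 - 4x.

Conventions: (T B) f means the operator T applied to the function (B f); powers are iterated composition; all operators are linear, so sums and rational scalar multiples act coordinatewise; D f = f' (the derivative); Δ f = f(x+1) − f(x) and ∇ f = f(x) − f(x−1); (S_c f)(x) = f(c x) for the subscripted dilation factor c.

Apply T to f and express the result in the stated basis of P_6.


S_{-3/2} f = (729/64)x^6 - (9/2)x^2 + 6x
∇ f = 6x^5 - 15x^4 + 20x^3 - 15x^2 + 2x - 3
(S_{-3/2} + ∇) f = (729/64)x^6 + 6x^5 - 15x^4 + 20x^3 - (39/2)x^2 + 8x - 3
D (S_{-3/2} + ∇) f = (2187/32)x^5 + 30x^4 - 60x^3 + 60x^2 - 39x + 8
Δ D (S_{-3/2} + ∇) f = (10935/32)x^4 + (12855/16)x^3 + (10935/16)x^2 + (12855/32)x + 1899/32
S_{-1} (Δ D) (S_{-3/2} + ∇) f = (10935/32)x^4 - (12855/16)x^3 + (10935/16)x^2 - (12855/32)x + 1899/32
(-(S_{-1} Δ D (S_{-3/2} + ∇))) f = -(10935/32)x^4 + (12855/16)x^3 - (10935/16)x^2 + (12855/32)x - 1899/32

g(x) = -(10935/32)x^4 + (12855/16)x^3 - (10935/16)x^2 + (12855/32)x - 1899/32


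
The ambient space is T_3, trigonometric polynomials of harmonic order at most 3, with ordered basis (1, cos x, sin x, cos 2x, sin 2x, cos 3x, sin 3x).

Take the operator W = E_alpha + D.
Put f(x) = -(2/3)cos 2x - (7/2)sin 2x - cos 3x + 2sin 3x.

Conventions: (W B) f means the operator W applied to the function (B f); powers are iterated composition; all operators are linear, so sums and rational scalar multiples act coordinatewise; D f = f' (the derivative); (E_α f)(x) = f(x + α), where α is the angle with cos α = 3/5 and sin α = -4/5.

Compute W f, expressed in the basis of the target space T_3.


E_alpha f = (266/75)cos 2x + (17/50)sin 2x + (29/125)cos 3x - (278/125)sin 3x
D f = -7cos 2x + (4/3)sin 2x + 6cos 3x + 3sin 3x
(E_alpha + D) f = -(259/75)cos 2x + (251/150)sin 2x + (779/125)cos 3x + (97/125)sin 3x

the result is g(x) = -(259/75)cos 2x + (251/150)sin 2x + (779/125)cos 3x + (97/125)sin 3x


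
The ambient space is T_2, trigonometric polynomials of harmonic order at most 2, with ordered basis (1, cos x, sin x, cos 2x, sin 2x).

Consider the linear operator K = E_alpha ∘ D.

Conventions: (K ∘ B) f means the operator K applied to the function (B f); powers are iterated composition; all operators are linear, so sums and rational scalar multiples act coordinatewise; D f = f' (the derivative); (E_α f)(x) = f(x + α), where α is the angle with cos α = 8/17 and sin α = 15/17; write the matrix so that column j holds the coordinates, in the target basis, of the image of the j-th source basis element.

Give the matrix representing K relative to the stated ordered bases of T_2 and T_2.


image of 1: 0
image of cos x: -(15/17)cos x - (8/17)sin x
image of sin x: (8/17)cos x - (15/17)sin x
image of cos 2x: -(480/289)cos 2x + (322/289)sin 2x
image of sin 2x: -(322/289)cos 2x - (480/289)sin 2x
each image's coordinates form column j of the matrix

the matrix is [[0, 0, 0, 0, 0]; [0, -15/17, 8/17, 0, 0]; [0, -8/17, -15/17, 0, 0]; [0, 0, 0, -480/289, -322/289]; [0, 0, 0, 322/289, -480/289]] (rows listed top to bottom)


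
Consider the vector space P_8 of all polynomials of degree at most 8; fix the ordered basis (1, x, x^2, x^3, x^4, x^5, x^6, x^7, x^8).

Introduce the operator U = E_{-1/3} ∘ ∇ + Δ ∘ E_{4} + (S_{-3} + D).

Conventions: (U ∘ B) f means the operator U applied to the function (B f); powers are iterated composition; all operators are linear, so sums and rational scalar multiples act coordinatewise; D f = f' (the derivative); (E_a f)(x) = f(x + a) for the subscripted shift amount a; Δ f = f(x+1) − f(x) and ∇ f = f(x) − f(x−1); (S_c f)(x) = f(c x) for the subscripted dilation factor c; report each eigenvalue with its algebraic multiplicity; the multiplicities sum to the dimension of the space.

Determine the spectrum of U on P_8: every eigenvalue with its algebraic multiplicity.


λ = -2187 (multiplicity 1), λ = -243 (multiplicity 1), λ = -27 (multiplicity 1), λ = -3 (multiplicity 1), λ = 1 (multiplicity 1), λ = 9 (multiplicity 1), λ = 81 (multiplicity 1), λ = 729 (multiplicity 1), λ = 6561 (multiplicity 1)

image of 1: 1
image of x: -3x + 3
image of x^2: 9x^2 + 6x + 22/3
image of x^3: -27x^3 + 9x^2 + 22x + 190/3
image of x^4: 81x^4 + 12x^3 + 44x^2 + (760/3)x + 9878/27
image of x^5: -243x^5 + 15x^4 + (220/3)x^3 + (1900/3)x^2 + (49390/27)x + 170522/81
image of x^6: 729x^6 + 18x^5 + 110x^4 + (3800/3)x^3 + (49390/9)x^2 + (341044/27)x + 933394/81
image of x^7: -2187x^7 + 21x^6 + 154x^5 + (6650/3)x^4 + (345730/27)x^3 + (1193654/27)x^2 + (6533758/81)x + 45014650/729
image of x^8: 6561x^8 + 24x^7 + (616/3)x^6 + (10640/3)x^5 + (691460/27)x^4 + (9549232/81)x^3 + (26135032/81)x^2 + (360117200/729)x + 710947798/2187
the matrix is upper triangular; its diagonal is (1, -3, 9, -27, 81, -243, 729, -2187, 6561)
for a triangular matrix the eigenvalues are the diagonal entries, with algebraic multiplicity their repetition count


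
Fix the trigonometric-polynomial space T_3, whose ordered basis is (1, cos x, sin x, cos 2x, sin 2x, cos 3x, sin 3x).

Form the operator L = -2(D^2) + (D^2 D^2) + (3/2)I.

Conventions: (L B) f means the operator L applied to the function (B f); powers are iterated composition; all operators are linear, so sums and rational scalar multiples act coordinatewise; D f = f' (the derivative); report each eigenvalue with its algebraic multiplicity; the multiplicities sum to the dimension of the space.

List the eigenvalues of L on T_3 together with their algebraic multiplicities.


image of 1: 3/2
image of cos x: (9/2)cos x
image of sin x: (9/2)sin x
image of cos 2x: (51/2)cos 2x
image of sin 2x: (51/2)sin 2x
image of cos 3x: (201/2)cos 3x
image of sin 3x: (201/2)sin 3x
the matrix is diagonal; its diagonal is (3/2, 9/2, 9/2, 51/2, 51/2, 201/2, 201/2)
for a triangular matrix the eigenvalues are the diagonal entries, with algebraic multiplicity their repetition count

λ = 3/2 (multiplicity 1), λ = 9/2 (multiplicity 2), λ = 51/2 (multiplicity 2), λ = 201/2 (multiplicity 2)


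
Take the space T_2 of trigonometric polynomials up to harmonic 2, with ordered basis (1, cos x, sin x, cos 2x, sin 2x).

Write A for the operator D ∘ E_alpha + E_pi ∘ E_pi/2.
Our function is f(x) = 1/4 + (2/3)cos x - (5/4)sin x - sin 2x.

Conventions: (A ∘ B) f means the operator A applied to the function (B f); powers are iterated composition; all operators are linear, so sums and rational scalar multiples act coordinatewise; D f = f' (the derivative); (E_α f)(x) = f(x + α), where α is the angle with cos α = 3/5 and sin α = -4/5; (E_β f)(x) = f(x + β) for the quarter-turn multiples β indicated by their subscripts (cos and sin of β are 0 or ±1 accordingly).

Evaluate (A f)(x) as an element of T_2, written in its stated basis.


the image equals g(x) = 1/4 + (31/30)cos x - (11/15)sin x + (14/25)cos 2x - (23/25)sin 2x

E_alpha f = 1/4 + (7/5)cos x - (13/60)sin x + (24/25)cos 2x + (7/25)sin 2x
D E_alpha f = -(13/60)cos x - (7/5)sin x + (14/25)cos 2x - (48/25)sin 2x
E_pi/2 f = 1/4 - (5/4)cos x - (2/3)sin x + sin 2x
E_pi E_pi/2 f = 1/4 + (5/4)cos x + (2/3)sin x + sin 2x
(D ∘ E_alpha + E_pi ∘ E_pi/2) f = 1/4 + (31/30)cos x - (11/15)sin x + (14/25)cos 2x - (23/25)sin 2x


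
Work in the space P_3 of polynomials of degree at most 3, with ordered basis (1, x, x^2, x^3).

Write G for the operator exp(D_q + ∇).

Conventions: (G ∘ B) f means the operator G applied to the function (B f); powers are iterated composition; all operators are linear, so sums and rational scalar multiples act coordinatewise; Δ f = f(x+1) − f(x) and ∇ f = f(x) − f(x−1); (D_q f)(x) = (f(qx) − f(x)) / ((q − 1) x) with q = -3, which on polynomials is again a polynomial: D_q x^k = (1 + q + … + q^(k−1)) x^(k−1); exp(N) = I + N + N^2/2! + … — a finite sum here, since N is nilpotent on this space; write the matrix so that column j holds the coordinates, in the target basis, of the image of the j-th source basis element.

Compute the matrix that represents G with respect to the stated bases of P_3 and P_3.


image of 1: 1
image of x: x + 2
image of x^2: x^2 - 1
image of x^3: x^3 + 10x^2 - 3x - 7
each image's coordinates form column j of the matrix

the matrix is [[1, 2, -1, -7]; [0, 1, 0, -3]; [0, 0, 1, 10]; [0, 0, 0, 1]] (rows listed top to bottom)


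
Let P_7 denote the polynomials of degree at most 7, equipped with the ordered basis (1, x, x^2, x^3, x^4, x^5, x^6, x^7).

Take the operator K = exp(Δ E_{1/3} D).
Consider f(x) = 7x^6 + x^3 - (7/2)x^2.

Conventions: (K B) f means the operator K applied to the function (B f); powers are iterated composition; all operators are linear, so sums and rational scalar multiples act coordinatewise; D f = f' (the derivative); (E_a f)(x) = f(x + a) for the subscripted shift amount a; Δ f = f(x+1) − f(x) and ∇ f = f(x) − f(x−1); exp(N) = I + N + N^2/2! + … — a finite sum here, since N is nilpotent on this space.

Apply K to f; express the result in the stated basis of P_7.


order-1 term: 210x^4 + 700x^3 + 980x^2 + (6004/9)x + 4720/27
order-2 term: 1260x^2 + 4200x + 3710
order-3 term: 840
the series for exp(Δ E_{1/3} D) f terminates at order 3
exp(Δ E_{1/3} D) f = 7x^6 + 210x^4 + 701x^3 + (4473/2)x^2 + (43804/9)x + 127570/27

the result is g(x) = 7x^6 + 210x^4 + 701x^3 + (4473/2)x^2 + (43804/9)x + 127570/27


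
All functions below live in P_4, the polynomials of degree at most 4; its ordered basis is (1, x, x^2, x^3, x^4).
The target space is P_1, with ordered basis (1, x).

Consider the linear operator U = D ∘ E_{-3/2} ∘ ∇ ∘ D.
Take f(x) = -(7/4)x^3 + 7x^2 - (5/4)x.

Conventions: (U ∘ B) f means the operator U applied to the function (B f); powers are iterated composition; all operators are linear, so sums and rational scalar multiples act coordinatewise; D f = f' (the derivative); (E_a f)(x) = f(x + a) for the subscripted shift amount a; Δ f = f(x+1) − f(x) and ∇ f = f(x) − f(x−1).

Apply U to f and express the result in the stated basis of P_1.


the image equals g(x) = -21/2

D f = -(21/4)x^2 + 14x - 5/4
∇ D f = -(21/2)x + 77/4
E_{-3/2} ∇ D f = -(21/2)x + 35
D E_{-3/2} ∇ D f = -21/2


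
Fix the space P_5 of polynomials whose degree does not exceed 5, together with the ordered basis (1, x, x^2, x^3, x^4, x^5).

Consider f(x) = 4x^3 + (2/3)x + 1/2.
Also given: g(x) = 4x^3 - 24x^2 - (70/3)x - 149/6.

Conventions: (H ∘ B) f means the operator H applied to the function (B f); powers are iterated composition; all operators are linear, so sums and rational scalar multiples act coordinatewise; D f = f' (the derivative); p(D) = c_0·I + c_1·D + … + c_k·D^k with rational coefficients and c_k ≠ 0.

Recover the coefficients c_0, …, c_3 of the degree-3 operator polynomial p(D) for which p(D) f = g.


p(D) = I − 2·D − D^2 − D^3, i.e. c_0 = 1, c_1 = -2, c_2 = -1, c_3 = -1

D^0 f = 4x^3 + (2/3)x + 1/2
D^1 f = 12x^2 + 2/3
D^2 f = 24x
D^3 f = 24
matching coefficients of g against c_0 f + c_1 Df + … from the top degree down determines the c_i
solution: c_0 = 1, c_1 = -2, c_2 = -1, c_3 = -1


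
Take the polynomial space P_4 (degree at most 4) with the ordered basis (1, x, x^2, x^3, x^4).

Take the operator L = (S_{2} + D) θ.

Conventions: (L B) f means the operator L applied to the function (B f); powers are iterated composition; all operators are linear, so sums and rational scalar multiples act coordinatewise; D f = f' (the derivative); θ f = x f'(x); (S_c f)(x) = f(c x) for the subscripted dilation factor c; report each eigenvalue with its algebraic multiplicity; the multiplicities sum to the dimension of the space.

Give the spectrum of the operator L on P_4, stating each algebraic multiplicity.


image of 1: 0
image of x: 2x + 1
image of x^2: 8x^2 + 4x
image of x^3: 24x^3 + 9x^2
image of x^4: 64x^4 + 16x^3
the matrix is upper triangular; its diagonal is (0, 2, 8, 24, 64)
for a triangular matrix the eigenvalues are the diagonal entries, with algebraic multiplicity their repetition count

λ = 0 (multiplicity 1), λ = 2 (multiplicity 1), λ = 8 (multiplicity 1), λ = 24 (multiplicity 1), λ = 64 (multiplicity 1)


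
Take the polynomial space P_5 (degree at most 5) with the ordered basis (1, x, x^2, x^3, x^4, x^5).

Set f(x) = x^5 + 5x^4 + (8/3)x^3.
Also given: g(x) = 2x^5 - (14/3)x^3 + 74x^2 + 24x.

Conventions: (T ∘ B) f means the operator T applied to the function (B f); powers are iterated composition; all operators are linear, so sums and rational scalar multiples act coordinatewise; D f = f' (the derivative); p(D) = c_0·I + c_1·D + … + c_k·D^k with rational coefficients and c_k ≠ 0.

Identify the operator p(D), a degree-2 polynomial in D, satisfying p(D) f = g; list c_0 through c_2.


c_0 = 2, c_1 = -2, c_2 = 3/2

D^0 f = x^5 + 5x^4 + (8/3)x^3
D^1 f = 5x^4 + 20x^3 + 8x^2
D^2 f = 20x^3 + 60x^2 + 16x
matching coefficients of g against c_0 f + c_1 Df + … from the top degree down determines the c_i
solution: c_0 = 2, c_1 = -2, c_2 = 3/2


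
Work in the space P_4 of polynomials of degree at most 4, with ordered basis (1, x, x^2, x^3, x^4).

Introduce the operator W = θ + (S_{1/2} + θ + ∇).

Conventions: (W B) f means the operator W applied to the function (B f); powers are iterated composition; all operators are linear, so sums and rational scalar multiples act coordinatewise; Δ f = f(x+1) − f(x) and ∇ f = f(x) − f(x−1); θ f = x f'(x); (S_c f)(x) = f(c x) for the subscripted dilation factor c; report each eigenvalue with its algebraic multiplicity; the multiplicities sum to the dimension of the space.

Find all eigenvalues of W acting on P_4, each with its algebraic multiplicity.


image of 1: 1
image of x: (5/2)x + 1
image of x^2: (17/4)x^2 + 2x - 1
image of x^3: (49/8)x^3 + 3x^2 - 3x + 1
image of x^4: (129/16)x^4 + 4x^3 - 6x^2 + 4x - 1
the matrix is upper triangular; its diagonal is (1, 5/2, 17/4, 49/8, 129/16)
for a triangular matrix the eigenvalues are the diagonal entries, with algebraic multiplicity their repetition count

λ = 1 (multiplicity 1), λ = 5/2 (multiplicity 1), λ = 17/4 (multiplicity 1), λ = 49/8 (multiplicity 1), λ = 129/16 (multiplicity 1)


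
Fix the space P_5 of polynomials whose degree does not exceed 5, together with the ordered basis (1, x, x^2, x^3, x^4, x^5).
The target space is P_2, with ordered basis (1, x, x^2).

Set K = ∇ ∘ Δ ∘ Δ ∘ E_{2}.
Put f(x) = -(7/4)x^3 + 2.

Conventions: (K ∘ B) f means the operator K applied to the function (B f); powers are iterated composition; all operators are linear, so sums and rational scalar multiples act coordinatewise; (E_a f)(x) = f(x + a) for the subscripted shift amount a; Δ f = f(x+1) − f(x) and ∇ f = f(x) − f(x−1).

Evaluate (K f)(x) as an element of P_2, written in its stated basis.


E_{2} f = -(7/4)x^3 - (21/2)x^2 - 21x - 12
Δ E_{2} f = -(21/4)x^2 - (105/4)x - 133/4
Δ Δ E_{2} f = -(21/2)x - 63/2
∇ Δ Δ E_{2} f = -21/2

the image equals g(x) = -21/2


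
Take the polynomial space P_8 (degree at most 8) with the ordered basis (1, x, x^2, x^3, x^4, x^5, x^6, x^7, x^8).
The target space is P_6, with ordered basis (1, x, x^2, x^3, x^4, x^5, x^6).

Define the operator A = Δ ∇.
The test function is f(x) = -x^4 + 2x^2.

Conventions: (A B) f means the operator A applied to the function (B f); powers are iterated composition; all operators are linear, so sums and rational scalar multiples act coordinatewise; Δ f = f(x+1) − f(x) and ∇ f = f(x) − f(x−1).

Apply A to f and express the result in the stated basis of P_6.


∇ f = -4x^3 + 6x^2 - 1
Δ ∇ f = -12x^2 + 2

g(x) = -12x^2 + 2


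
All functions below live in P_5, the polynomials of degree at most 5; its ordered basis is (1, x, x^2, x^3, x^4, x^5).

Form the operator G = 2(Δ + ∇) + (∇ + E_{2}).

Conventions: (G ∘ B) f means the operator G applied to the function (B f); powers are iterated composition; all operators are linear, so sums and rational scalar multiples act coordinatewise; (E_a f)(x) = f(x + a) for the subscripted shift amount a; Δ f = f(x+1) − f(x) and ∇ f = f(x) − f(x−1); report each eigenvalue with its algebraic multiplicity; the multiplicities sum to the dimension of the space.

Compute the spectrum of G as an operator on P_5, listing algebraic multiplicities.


λ = 1 (multiplicity 6)

image of 1: 1
image of x: x + 7
image of x^2: x^2 + 14x + 3
image of x^3: x^3 + 21x^2 + 9x + 13
image of x^4: x^4 + 28x^3 + 18x^2 + 52x + 15
image of x^5: x^5 + 35x^4 + 30x^3 + 130x^2 + 75x + 37
the matrix is upper triangular; its diagonal is (1, 1, 1, 1, 1, 1)
for a triangular matrix the eigenvalues are the diagonal entries, with algebraic multiplicity their repetition count


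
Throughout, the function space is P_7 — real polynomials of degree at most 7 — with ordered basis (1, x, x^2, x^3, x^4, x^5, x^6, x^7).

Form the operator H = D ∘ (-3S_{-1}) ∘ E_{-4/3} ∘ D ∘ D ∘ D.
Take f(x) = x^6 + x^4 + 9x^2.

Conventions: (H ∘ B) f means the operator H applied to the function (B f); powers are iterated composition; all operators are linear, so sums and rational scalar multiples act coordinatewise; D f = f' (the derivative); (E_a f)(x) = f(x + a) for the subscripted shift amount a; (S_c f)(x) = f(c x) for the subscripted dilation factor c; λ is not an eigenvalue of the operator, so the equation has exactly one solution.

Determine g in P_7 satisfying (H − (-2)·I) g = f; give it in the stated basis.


the image equals g(x) = (1/2)x^6 + (1/2)x^4 - (531/2)x^2 - 720x - 498

write g with unknown coordinates in the stated basis and equate coefficients in (H − (-2)·I) g = f
solving from the highest basis element down gives g = (1/2)x^6 + (1/2)x^4 - (531/2)x^2 - 720x - 498
check: H g = 540x^2 + 1440x + 996
so H g − (-2)·g = x^6 + x^4 + 9x^2 = f ✓


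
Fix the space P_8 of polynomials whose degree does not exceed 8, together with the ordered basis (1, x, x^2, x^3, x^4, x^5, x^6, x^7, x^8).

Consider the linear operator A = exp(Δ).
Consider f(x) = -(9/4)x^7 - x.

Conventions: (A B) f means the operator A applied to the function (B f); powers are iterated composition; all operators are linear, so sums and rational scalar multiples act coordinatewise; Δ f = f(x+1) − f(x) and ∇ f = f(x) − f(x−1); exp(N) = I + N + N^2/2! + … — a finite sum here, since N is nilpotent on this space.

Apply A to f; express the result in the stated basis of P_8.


the result is g(x) = -(9/4)x^7 - (63/4)x^6 - (189/2)x^5 - (1575/4)x^4 - (4725/4)x^3 - 2457x^2 - (12793/4)x - 7897/4

order-1 term: -(63/4)x^6 - (189/4)x^5 - (315/4)x^4 - (315/4)x^3 - (189/4)x^2 - (63/4)x - 13/4
order-2 term: -(189/4)x^5 - (945/4)x^4 - (2205/4)x^3 - (2835/4)x^2 - (1953/4)x - 567/4
order-3 term: -(315/4)x^4 - (945/2)x^3 - (4725/4)x^2 - (2835/2)x - 2709/4
order-4 term: -(315/4)x^3 - (945/2)x^2 - (4095/4)x - 1575/2
order-5 term: -(189/4)x^2 - (945/4)x - 315
order-6 term: -(63/4)x - 189/4
order-7 term: -9/4
the series for exp(Δ) f terminates at order 7
exp(Δ) f = -(9/4)x^7 - (63/4)x^6 - (189/2)x^5 - (1575/4)x^4 - (4725/4)x^3 - 2457x^2 - (12793/4)x - 7897/4


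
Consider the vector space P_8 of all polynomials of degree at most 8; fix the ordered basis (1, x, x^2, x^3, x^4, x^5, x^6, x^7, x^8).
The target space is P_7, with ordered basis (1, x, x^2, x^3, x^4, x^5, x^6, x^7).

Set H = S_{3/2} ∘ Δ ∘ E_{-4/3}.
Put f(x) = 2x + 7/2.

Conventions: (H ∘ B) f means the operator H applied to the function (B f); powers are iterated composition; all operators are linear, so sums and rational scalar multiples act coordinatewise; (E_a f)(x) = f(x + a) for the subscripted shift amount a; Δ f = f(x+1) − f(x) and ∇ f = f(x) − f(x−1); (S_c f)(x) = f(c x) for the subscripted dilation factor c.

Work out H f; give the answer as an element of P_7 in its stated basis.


g(x) = 2

E_{-4/3} f = 2x + 5/6
Δ E_{-4/3} f = 2
S_{3/2} Δ E_{-4/3} f = 2


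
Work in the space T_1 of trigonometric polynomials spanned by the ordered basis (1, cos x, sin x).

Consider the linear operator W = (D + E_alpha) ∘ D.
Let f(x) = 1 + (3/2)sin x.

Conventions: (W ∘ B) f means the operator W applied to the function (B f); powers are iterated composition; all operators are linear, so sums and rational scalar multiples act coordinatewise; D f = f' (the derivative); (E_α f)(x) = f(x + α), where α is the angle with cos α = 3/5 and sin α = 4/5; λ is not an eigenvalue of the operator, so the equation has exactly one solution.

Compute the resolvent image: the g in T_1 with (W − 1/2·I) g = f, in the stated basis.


write g with unknown coordinates in the stated basis and equate coefficients in (W − 1/2·I) g = f
solving from the highest basis element down gives g = -2 - (18/113)cos x - (69/113)sin x
check: W g = -(9/113)cos x + (135/113)sin x
so W g − 1/2·g = 1 + (3/2)sin x = f ✓

the result is g(x) = -2 - (18/113)cos x - (69/113)sin x


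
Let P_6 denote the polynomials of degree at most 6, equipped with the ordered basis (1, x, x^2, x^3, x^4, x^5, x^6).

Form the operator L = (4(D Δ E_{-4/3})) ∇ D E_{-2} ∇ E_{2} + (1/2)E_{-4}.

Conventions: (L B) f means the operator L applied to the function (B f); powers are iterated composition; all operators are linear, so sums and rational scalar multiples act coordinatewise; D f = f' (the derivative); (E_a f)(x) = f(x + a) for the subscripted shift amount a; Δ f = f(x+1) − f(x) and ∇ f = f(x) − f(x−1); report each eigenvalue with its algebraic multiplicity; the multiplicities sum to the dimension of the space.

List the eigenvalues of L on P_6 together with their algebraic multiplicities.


λ = 1/2 (multiplicity 7)

image of 1: 1/2
image of x: (1/2)x - 2
image of x^2: (1/2)x^2 - 4x + 8
image of x^3: (1/2)x^3 - 6x^2 + 24x - 32
image of x^4: (1/2)x^4 - 8x^3 + 48x^2 - 128x + 128
image of x^5: (1/2)x^5 - 10x^4 + 80x^3 - 320x^2 + 640x - 32
image of x^6: (1/2)x^6 - 12x^5 + 120x^4 - 640x^3 + 1920x^2 - 192x - 3232
the matrix is upper triangular; its diagonal is (1/2, 1/2, 1/2, 1/2, 1/2, 1/2, 1/2)
for a triangular matrix the eigenvalues are the diagonal entries, with algebraic multiplicity their repetition count


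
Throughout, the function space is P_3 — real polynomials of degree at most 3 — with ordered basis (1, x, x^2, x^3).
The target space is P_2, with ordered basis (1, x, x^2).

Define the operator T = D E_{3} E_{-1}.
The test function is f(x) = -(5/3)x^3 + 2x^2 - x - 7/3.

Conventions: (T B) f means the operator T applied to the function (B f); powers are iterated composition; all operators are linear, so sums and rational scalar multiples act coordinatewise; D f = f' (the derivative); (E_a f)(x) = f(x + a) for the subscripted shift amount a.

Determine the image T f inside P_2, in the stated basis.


E_{-1} f = -(5/3)x^3 + 7x^2 - 10x + 7/3
E_{3} E_{-1} f = -(5/3)x^3 - 8x^2 - 13x - 29/3
D E_{3} E_{-1} f = -5x^2 - 16x - 13

the result is g(x) = -5x^2 - 16x - 13


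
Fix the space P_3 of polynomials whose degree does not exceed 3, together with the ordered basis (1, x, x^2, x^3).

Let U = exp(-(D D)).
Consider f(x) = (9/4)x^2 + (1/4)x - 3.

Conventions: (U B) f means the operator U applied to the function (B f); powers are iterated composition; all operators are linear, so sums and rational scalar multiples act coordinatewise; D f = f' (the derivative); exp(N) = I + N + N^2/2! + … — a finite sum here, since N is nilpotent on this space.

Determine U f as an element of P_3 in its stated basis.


the image equals g(x) = (9/4)x^2 + (1/4)x - 15/2

order-1 term: -9/2
the series for exp(-(D D)) f terminates at order 1
exp(-(D D)) f = (9/4)x^2 + (1/4)x - 15/2


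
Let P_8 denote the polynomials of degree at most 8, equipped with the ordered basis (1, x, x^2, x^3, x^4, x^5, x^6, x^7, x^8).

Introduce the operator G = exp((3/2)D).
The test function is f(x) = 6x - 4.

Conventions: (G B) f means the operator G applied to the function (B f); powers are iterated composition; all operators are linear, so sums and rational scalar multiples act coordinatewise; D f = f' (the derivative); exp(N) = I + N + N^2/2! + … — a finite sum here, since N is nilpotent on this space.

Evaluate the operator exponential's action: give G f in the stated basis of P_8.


g(x) = 6x + 5

order-1 term: 9
the series for exp((3/2)D) f terminates at order 1
exp((3/2)D) f = 6x + 5


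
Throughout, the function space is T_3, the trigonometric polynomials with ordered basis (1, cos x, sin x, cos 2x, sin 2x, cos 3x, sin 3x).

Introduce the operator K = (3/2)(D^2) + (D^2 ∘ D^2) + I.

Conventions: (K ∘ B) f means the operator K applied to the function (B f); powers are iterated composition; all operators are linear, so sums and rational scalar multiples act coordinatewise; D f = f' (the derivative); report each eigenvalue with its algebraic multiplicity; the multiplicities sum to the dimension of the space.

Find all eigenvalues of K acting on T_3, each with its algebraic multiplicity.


λ = 1/2 (multiplicity 2), λ = 1 (multiplicity 1), λ = 11 (multiplicity 2), λ = 137/2 (multiplicity 2)

image of 1: 1
image of cos x: (1/2)cos x
image of sin x: (1/2)sin x
image of cos 2x: 11cos 2x
image of sin 2x: 11sin 2x
image of cos 3x: (137/2)cos 3x
image of sin 3x: (137/2)sin 3x
the matrix is diagonal; its diagonal is (1, 1/2, 1/2, 11, 11, 137/2, 137/2)
for a triangular matrix the eigenvalues are the diagonal entries, with algebraic multiplicity their repetition count


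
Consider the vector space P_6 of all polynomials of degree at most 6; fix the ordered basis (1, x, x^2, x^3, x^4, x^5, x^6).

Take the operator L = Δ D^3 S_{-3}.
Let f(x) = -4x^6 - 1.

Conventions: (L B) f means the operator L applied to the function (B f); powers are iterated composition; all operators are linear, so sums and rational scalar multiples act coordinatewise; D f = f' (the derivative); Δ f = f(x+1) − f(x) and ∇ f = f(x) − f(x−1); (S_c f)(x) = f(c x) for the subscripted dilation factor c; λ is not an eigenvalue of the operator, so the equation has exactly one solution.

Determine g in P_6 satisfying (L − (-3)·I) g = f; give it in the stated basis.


the result is g(x) = -(4/3)x^6 + 116640x^2 + 116640x + 116639/3

write g with unknown coordinates in the stated basis and equate coefficients in (L − (-3)·I) g = f
solving from the highest basis element down gives g = -(4/3)x^6 + 116640x^2 + 116640x + 116639/3
check: L g = -349920x^2 - 349920x - 116640
so L g − (-3)·g = -4x^6 - 1 = f ✓


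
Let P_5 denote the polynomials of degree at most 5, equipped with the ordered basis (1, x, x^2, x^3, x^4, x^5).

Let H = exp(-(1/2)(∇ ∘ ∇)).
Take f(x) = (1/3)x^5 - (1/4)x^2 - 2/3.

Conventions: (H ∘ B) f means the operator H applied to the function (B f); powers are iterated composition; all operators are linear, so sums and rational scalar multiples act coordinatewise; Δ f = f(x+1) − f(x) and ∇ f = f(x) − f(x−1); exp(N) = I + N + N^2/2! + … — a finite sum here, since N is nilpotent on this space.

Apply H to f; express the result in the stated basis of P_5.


the image equals g(x) = (1/3)x^5 - (10/3)x^3 + (39/4)x^2 - (20/3)x - 65/12

order-1 term: -(10/3)x^3 + 10x^2 - (35/3)x + 21/4
order-2 term: 5x - 10
the series for exp(-(1/2)(∇ ∘ ∇)) f terminates at order 2
exp(-(1/2)(∇ ∘ ∇)) f = (1/3)x^5 - (10/3)x^3 + (39/4)x^2 - (20/3)x - 65/12


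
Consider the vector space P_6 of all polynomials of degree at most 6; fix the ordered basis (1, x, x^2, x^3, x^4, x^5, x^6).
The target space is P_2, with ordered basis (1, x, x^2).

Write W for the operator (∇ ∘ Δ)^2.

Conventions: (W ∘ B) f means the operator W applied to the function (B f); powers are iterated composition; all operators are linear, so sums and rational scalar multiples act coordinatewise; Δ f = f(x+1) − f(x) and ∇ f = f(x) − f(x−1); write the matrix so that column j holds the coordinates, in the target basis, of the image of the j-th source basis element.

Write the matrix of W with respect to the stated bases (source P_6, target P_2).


the matrix is [[0, 0, 0, 0, 24, 0, 120]; [0, 0, 0, 0, 0, 120, 0]; [0, 0, 0, 0, 0, 0, 360]] (rows listed top to bottom)

image of 1: 0
image of x: 0
image of x^2: 0
image of x^3: 0
image of x^4: 24
image of x^5: 120x
image of x^6: 360x^2 + 120
each image's coordinates form column j of the matrix


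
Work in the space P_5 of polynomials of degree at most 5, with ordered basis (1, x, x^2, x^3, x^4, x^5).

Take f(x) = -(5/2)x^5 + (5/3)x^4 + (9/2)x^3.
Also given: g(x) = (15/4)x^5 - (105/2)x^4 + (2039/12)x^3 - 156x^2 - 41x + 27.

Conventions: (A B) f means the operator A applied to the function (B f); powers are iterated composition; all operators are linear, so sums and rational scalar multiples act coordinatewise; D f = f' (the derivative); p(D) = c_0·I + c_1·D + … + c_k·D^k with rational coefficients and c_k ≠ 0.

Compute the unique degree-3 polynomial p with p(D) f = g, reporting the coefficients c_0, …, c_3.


D^0 f = -(5/2)x^5 + (5/3)x^4 + (9/2)x^3
D^1 f = -(25/2)x^4 + (20/3)x^3 + (27/2)x^2
D^2 f = -50x^3 + 20x^2 + 27x
D^3 f = -150x^2 + 40x + 27
matching coefficients of g against c_0 f + c_1 Df + … from the top degree down determines the c_i
solution: c_0 = -3/2, c_1 = 4, c_2 = -3, c_3 = 1

p(D) = -(3/2)·I + 4·D − 3·D^2 + D^3, i.e. c_0 = -3/2, c_1 = 4, c_2 = -3, c_3 = 1


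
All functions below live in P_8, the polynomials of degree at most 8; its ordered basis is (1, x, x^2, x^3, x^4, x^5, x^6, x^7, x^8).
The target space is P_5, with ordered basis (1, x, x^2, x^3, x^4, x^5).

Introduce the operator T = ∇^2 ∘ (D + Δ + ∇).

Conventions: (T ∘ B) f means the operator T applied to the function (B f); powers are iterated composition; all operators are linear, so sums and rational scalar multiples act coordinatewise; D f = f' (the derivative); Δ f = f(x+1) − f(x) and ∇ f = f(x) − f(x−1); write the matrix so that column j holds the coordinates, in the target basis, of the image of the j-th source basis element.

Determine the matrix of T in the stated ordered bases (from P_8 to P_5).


image of 1: 0
image of x: 0
image of x^2: 0
image of x^3: 18
image of x^4: 72x - 72
image of x^5: 180x^2 - 360x + 250
image of x^6: 360x^3 - 1080x^2 + 1500x - 780
image of x^7: 630x^4 - 2520x^3 + 5250x^2 - 5460x + 2366
image of x^8: 1008x^5 - 5040x^4 + 14000x^3 - 21840x^2 + 18928x - 7056
each image's coordinates form column j of the matrix

the matrix is [[0, 0, 0, 18, -72, 250, -780, 2366, -7056]; [0, 0, 0, 0, 72, -360, 1500, -5460, 18928]; [0, 0, 0, 0, 0, 180, -1080, 5250, -21840]; [0, 0, 0, 0, 0, 0, 360, -2520, 14000]; [0, 0, 0, 0, 0, 0, 0, 630, -5040]; [0, 0, 0, 0, 0, 0, 0, 0, 1008]] (rows listed top to bottom)


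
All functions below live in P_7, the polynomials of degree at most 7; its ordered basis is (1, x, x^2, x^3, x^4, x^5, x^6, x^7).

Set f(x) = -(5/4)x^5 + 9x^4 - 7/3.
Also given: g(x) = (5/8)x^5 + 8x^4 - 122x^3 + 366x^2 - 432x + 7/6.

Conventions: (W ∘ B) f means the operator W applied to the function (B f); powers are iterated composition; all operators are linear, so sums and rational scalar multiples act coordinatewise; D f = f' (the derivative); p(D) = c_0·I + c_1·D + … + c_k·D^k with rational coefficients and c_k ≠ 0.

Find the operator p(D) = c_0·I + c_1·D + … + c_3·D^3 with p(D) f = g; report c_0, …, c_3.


D^0 f = -(5/4)x^5 + 9x^4 - 7/3
D^1 f = -(25/4)x^4 + 36x^3
D^2 f = -25x^3 + 108x^2
D^3 f = -75x^2 + 216x
matching coefficients of g against c_0 f + c_1 Df + … from the top degree down determines the c_i
solution: c_0 = -1/2, c_1 = -2, c_2 = 2, c_3 = -2

p(D) = -(1/2)·I − 2·D + 2·D^2 − 2·D^3, i.e. c_0 = -1/2, c_1 = -2, c_2 = 2, c_3 = -2


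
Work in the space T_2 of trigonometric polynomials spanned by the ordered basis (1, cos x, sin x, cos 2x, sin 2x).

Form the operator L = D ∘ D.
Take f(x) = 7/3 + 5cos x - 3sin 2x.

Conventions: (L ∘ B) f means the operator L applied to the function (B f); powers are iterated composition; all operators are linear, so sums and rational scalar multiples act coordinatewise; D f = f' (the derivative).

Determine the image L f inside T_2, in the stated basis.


D f = -5sin x - 6cos 2x
D D f = -5cos x + 12sin 2x

the result is g(x) = -5cos x + 12sin 2x


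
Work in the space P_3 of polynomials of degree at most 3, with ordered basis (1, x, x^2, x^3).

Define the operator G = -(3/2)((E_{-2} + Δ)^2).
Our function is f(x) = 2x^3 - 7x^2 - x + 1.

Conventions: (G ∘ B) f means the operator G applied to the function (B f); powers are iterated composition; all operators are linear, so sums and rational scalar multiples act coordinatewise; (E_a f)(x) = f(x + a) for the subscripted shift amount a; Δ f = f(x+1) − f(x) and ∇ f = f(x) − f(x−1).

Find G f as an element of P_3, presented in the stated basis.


g(x) = -3x^3 + (57/2)x^2 - (297/2)x + 507/2

E_{-2} f = 2x^3 - 19x^2 + 51x - 41
Δ f = 6x^2 - 8x - 6
(E_{-2} + Δ) f = 2x^3 - 13x^2 + 43x - 47
E_{-2} (E_{-2} + Δ) f = 2x^3 - 25x^2 + 119x - 201
Δ (E_{-2} + Δ) f = 6x^2 - 20x + 32
(E_{-2} + Δ) (E_{-2} + Δ) f = 2x^3 - 19x^2 + 99x - 169
(-(3/2)((E_{-2} + Δ)^2)) f = -3x^3 + (57/2)x^2 - (297/2)x + 507/2


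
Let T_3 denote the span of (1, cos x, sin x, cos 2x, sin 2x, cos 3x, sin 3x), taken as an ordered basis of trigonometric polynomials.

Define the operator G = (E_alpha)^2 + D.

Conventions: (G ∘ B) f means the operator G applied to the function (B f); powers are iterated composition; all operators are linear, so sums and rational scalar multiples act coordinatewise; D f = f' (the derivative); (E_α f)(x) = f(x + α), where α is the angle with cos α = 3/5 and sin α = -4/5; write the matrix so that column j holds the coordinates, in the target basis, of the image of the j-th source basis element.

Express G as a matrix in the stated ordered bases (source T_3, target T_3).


image of 1: 1
image of cos x: -(7/25)cos x - (1/25)sin x
image of sin x: (1/25)cos x - (7/25)sin x
image of cos 2x: -(527/625)cos 2x - (1586/625)sin 2x
image of sin 2x: (1586/625)cos 2x - (527/625)sin 2x
image of cos 3x: (11753/15625)cos 3x - (57171/15625)sin 3x
image of sin 3x: (57171/15625)cos 3x + (11753/15625)sin 3x
each image's coordinates form column j of the matrix

the matrix is [[1, 0, 0, 0, 0, 0, 0]; [0, -7/25, 1/25, 0, 0, 0, 0]; [0, -1/25, -7/25, 0, 0, 0, 0]; [0, 0, 0, -527/625, 1586/625, 0, 0]; [0, 0, 0, -1586/625, -527/625, 0, 0]; [0, 0, 0, 0, 0, 11753/15625, 57171/15625]; [0, 0, 0, 0, 0, -57171/15625, 11753/15625]] (rows listed top to bottom)


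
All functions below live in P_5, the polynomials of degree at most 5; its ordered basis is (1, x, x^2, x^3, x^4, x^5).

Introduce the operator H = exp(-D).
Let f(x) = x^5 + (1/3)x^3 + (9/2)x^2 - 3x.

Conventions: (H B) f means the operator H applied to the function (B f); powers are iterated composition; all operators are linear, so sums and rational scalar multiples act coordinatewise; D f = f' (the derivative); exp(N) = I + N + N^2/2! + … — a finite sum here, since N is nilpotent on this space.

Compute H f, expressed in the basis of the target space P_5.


the result is g(x) = x^5 - 5x^4 + (31/3)x^3 - (13/2)x^2 - 6x + 37/6

order-1 term: -5x^4 - x^2 - 9x + 3
order-2 term: 10x^3 + x + 9/2
order-3 term: -10x^2 - 1/3
order-4 term: 5x
order-5 term: -1
the series for exp(-D) f terminates at order 5
exp(-D) f = x^5 - 5x^4 + (31/3)x^3 - (13/2)x^2 - 6x + 37/6


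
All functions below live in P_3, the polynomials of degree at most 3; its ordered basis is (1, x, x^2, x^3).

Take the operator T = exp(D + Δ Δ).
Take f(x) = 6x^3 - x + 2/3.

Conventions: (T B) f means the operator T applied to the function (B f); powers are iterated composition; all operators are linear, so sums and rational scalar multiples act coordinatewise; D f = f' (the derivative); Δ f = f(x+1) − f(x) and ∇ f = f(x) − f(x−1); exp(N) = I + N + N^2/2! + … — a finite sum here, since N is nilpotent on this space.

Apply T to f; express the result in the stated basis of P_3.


order-1 term: 18x^2 + 36x + 35
order-2 term: 18x + 36
order-3 term: 6
the series for exp(D + Δ Δ) f terminates at order 3
exp(D + Δ Δ) f = 6x^3 + 18x^2 + 53x + 233/3

the image equals g(x) = 6x^3 + 18x^2 + 53x + 233/3


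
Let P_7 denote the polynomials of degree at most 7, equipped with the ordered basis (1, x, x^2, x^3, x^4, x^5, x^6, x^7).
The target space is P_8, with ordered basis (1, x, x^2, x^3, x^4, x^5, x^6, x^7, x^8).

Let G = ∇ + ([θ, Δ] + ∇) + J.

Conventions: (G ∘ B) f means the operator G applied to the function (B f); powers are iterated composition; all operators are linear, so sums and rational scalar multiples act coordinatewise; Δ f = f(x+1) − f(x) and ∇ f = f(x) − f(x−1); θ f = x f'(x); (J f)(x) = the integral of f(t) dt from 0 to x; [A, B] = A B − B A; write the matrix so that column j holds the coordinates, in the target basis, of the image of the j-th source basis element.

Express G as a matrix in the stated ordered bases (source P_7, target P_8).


image of 1: x
image of x: (1/2)x^2 + 1
image of x^2: (1/3)x^3 + 2x - 4
image of x^3: (1/4)x^4 + 3x^2 - 12x - 1
image of x^4: (1/5)x^5 + 4x^3 - 24x^2 - 4x - 6
image of x^5: (1/6)x^6 + 5x^4 - 40x^3 - 10x^2 - 30x - 3
image of x^6: (1/7)x^7 + 6x^5 - 60x^4 - 20x^3 - 90x^2 - 18x - 8
image of x^7: (1/8)x^8 + 7x^6 - 84x^5 - 35x^4 - 210x^3 - 63x^2 - 56x - 5
each image's coordinates form column j of the matrix

the matrix is [[0, 1, -4, -1, -6, -3, -8, -5]; [1, 0, 2, -12, -4, -30, -18, -56]; [0, 1/2, 0, 3, -24, -10, -90, -63]; [0, 0, 1/3, 0, 4, -40, -20, -210]; [0, 0, 0, 1/4, 0, 5, -60, -35]; [0, 0, 0, 0, 1/5, 0, 6, -84]; [0, 0, 0, 0, 0, 1/6, 0, 7]; [0, 0, 0, 0, 0, 0, 1/7, 0]; [0, 0, 0, 0, 0, 0, 0, 1/8]] (rows listed top to bottom)
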